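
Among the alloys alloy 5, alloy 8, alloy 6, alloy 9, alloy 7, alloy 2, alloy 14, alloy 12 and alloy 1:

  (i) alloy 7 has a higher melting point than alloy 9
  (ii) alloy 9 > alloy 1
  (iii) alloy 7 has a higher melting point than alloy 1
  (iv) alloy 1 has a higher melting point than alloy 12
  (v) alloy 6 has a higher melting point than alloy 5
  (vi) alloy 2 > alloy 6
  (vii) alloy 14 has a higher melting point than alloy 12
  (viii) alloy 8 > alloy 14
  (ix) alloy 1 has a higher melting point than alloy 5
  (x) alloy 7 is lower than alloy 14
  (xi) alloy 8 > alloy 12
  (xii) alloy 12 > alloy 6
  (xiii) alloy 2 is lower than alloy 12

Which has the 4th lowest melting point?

Chaining the given pairs: alloy 5 < alloy 6 < alloy 2 < alloy 12 < alloy 1 < alloy 9 < alloy 7 < alloy 14 < alloy 8.
The 4th smallest is alloy 12.

alloy 12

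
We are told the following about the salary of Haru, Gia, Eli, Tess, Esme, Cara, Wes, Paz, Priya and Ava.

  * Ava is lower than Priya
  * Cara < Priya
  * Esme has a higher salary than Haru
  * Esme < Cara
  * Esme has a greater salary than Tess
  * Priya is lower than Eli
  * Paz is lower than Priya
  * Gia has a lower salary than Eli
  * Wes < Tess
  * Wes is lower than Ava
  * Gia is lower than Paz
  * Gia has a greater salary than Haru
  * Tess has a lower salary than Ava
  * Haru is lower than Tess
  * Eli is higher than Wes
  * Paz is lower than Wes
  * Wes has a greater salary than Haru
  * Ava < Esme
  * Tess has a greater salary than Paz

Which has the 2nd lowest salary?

Chaining the given pairs: Haru < Gia < Paz < Wes < Tess < Ava < Esme < Cara < Priya < Eli.
The 2nd smallest is Gia.

Gia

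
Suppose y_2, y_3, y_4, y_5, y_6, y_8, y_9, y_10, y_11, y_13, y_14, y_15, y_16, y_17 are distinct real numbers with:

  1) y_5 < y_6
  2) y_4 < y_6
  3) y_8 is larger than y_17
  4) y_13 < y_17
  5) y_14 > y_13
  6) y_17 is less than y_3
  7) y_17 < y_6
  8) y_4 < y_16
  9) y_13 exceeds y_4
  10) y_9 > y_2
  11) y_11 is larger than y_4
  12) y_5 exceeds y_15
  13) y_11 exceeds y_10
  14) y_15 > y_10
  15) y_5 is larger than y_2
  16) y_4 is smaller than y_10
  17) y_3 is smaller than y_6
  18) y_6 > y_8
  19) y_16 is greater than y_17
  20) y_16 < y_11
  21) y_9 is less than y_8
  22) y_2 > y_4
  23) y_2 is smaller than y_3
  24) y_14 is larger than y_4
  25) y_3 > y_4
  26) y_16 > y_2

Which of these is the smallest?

y_13 is not least since y_4 < y_13; y_2 is not least since y_4 < y_2; y_10 is not least since y_4 < y_10; y_17 is not least since y_13 < y_17; y_16 is not least since y_4 < y_16; y_11 is not least since y_16 < y_11; y_3 is not least since y_4 < y_3; y_9 is not least since y_2 < y_9; y_14 is not least since y_13 < y_14; y_15 is not least since y_10 < y_15; y_8 is not least since y_17 < y_8; y_5 is not least since y_15 < y_5; y_6 is not least since y_5 < y_6.
Only y_4 has nothing below it, so y_4 is the smallest.

y_4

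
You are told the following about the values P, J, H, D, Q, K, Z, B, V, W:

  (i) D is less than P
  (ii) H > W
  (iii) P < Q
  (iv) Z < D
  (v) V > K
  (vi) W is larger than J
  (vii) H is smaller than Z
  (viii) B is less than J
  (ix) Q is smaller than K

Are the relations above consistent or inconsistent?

The single ordering B < J < W < H < Z < D < P < Q < K < V satisfies every listed relation, so no contradiction arises.

consistent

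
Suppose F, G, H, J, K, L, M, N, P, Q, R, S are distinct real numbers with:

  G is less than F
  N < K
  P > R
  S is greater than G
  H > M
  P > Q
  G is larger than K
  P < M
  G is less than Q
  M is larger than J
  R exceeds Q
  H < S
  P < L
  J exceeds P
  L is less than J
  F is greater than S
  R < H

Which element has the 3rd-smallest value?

Chaining the given pairs: N < K < G < Q < R < P < L < J < M < H < S < F.
Counting 3 from the smallest end gives G.

G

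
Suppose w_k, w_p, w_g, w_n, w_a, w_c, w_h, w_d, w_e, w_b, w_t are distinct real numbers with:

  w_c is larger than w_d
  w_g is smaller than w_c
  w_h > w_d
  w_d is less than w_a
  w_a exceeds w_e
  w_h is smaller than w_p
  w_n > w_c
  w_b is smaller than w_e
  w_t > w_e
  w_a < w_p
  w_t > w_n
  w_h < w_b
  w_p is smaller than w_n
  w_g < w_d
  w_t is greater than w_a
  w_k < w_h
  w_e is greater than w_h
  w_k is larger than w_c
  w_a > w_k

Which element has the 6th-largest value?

Chaining the given pairs: w_g < w_d < w_c < w_k < w_h < w_b < w_e < w_a < w_p < w_n < w_t.
Counting 6 from the largest end gives w_b.

w_b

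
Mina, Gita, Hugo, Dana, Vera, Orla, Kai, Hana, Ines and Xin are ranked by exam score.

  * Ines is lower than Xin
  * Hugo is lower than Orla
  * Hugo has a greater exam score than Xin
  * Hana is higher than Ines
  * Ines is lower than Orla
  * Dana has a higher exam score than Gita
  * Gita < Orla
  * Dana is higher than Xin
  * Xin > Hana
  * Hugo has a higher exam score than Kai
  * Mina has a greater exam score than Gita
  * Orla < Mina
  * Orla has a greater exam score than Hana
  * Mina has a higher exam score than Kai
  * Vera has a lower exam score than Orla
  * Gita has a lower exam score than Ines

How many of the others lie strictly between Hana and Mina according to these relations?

3

Chaining upward from Hana reaches: Xin, Hugo, Dana, Orla.
Chaining downward from Mina reaches: Kai, Gita, Vera, Ines, Xin, Hugo, Orla.
Strictly between Hana and Mina are those in both lists: Xin, Hugo, Orla — 3 elements.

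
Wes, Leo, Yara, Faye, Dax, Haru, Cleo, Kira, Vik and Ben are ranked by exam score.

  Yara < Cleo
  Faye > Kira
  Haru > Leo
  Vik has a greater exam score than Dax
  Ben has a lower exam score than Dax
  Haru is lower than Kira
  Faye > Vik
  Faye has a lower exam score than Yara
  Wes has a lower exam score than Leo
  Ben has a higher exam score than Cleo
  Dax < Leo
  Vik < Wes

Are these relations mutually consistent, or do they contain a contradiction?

inconsistent

We have Yara < Cleo stated directly, yet also Cleo < Ben < Dax < Vik < Wes < Leo < Haru < Kira < Faye < Yara by chaining the others — so Cleo < Yara. Contradiction.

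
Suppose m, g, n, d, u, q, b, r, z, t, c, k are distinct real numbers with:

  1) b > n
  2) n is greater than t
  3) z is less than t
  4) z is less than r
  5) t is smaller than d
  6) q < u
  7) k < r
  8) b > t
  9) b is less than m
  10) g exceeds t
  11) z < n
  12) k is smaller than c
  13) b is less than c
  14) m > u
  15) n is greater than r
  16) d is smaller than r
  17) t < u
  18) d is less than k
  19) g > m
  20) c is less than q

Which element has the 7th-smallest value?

The consecutive relations fix a unique order: z < t < d < k < r < n < b < c < q < u < m < g.
Counting 7 from the smallest end gives b.

b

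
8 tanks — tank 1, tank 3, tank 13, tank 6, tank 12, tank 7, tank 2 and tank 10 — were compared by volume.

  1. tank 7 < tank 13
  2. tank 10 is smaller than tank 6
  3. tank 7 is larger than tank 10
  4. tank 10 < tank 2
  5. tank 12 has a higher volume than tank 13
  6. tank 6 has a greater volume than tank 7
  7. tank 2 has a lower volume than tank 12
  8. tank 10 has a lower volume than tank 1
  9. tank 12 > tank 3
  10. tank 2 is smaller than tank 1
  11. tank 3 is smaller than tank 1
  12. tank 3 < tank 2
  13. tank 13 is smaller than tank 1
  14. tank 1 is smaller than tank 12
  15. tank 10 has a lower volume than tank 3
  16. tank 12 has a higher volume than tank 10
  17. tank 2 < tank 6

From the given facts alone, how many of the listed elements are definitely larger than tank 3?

4

Directly above tank 3: tank 2, tank 1, tank 12.
One step further: tank 6 (4 so far).
Nothing else is reachable above tank 3; 4 in all.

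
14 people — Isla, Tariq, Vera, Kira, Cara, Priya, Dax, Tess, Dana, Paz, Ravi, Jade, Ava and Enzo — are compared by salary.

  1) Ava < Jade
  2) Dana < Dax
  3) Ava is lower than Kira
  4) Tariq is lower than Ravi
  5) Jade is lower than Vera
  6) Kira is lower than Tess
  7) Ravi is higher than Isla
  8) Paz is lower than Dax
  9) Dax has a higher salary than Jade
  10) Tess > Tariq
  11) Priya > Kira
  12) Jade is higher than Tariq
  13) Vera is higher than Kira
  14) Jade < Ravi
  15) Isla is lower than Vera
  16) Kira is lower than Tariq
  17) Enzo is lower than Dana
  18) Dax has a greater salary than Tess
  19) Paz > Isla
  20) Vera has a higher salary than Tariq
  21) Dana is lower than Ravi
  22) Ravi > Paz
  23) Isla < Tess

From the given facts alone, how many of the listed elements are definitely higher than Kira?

7

The elements the relations force above Kira are Priya, Tariq, Jade, Vera, Ravi, Tess, Dax — no chain reaches any other.
That is 7.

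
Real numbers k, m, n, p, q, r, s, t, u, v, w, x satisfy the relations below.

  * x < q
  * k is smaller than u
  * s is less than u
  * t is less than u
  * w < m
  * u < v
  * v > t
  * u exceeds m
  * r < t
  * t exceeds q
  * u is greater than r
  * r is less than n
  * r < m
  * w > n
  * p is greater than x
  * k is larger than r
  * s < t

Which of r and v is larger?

r < n and n < w give r < w.
Then w < m extends the chain to m.
Then m < u extends the chain to u.
Then u < v extends the chain to v.
So r < v; v is the larger of the two.

v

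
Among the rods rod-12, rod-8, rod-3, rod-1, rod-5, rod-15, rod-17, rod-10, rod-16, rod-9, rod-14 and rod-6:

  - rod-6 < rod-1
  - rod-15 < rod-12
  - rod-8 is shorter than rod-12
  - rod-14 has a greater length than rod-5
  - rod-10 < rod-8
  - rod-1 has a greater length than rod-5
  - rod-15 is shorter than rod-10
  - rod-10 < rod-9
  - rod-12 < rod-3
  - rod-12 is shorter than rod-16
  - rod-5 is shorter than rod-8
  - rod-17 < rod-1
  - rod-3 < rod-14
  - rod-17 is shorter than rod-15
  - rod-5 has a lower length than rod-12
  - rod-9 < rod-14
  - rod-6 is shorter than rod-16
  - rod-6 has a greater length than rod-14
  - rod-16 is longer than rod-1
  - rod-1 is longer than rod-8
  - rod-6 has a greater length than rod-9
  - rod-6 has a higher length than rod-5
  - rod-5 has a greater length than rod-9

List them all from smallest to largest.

rod-17 < rod-15 < rod-10 < rod-9 < rod-5 < rod-8 < rod-12 < rod-3 < rod-14 < rod-6 < rod-1 < rod-16

Nothing is placed below rod-17, so it is least; from there rod-17 < rod-15; rod-15 < rod-10; rod-10 < rod-9; rod-9 < rod-5; rod-5 < rod-8; rod-8 < rod-12; rod-12 < rod-3; rod-3 < rod-14; rod-14 < rod-6; rod-6 < rod-1; rod-1 < rod-16, each given directly.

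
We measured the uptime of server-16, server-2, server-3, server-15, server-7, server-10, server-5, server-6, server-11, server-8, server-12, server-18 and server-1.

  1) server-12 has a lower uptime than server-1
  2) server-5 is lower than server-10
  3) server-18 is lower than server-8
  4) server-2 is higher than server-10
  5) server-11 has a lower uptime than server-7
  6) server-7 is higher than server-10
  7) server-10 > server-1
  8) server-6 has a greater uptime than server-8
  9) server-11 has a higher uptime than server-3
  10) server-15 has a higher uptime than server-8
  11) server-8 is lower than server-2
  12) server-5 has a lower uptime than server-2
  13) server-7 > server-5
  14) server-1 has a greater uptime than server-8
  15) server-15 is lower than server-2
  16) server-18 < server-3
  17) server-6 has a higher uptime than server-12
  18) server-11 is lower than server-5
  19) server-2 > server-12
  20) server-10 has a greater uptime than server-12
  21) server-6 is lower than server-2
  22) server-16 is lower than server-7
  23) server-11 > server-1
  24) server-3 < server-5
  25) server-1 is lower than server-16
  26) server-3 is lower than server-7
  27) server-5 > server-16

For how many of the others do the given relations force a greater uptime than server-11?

4

The elements the relations force above server-11 are server-5, server-10, server-7, server-2 — no chain reaches any other.
That is 4.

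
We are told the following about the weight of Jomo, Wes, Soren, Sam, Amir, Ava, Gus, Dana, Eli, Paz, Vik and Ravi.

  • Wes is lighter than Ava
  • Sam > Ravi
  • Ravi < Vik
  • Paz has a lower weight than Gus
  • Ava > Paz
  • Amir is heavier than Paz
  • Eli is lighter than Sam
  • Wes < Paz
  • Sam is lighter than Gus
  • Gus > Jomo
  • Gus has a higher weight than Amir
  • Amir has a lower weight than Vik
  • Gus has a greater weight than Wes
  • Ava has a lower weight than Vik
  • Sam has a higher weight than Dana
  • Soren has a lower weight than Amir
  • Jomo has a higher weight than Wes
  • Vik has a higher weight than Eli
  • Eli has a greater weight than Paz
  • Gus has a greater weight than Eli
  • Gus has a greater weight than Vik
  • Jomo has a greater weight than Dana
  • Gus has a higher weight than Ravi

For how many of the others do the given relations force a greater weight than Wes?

The elements the relations force above Wes are Jomo, Paz, Eli, Amir, Ava, Sam, Vik, Gus — no chain reaches any other.
That is 8.

8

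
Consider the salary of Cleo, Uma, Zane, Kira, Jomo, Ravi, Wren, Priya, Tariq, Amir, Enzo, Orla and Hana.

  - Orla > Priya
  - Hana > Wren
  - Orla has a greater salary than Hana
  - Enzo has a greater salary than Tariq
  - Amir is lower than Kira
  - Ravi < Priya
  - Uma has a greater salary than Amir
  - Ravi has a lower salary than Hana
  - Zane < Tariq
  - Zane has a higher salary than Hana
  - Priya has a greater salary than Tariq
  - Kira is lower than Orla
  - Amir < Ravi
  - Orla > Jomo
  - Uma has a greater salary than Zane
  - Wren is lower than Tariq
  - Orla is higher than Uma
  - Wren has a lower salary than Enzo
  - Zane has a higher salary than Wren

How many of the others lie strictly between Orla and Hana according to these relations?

Chaining upward from Hana reaches: Zane, Tariq, Priya, Uma, Enzo.
Chaining downward from Orla reaches: Amir, Jomo, Ravi, Wren, Zane, Tariq, Priya, Kira, Uma.
Strictly between Hana and Orla are those in both lists: Zane, Tariq, Priya, Uma — 4 elements.

4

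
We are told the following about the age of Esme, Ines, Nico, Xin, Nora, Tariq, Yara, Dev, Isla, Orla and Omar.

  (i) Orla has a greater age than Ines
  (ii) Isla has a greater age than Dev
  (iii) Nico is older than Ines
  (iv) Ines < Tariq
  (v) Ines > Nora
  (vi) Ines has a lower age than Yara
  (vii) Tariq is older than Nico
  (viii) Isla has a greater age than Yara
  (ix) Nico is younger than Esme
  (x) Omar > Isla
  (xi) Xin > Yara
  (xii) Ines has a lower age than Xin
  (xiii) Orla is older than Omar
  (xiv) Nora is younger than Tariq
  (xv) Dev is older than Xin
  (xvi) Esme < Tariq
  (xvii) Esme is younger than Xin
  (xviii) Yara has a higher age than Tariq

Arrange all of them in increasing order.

The consecutive links are each given: Nora < Ines; Ines < Nico; Nico < Esme; Esme < Tariq; Tariq < Yara; Yara < Xin; Xin < Dev; Dev < Isla; Isla < Omar; Omar < Orla.

Nora < Ines < Nico < Esme < Tariq < Yara < Xin < Dev < Isla < Omar < Orla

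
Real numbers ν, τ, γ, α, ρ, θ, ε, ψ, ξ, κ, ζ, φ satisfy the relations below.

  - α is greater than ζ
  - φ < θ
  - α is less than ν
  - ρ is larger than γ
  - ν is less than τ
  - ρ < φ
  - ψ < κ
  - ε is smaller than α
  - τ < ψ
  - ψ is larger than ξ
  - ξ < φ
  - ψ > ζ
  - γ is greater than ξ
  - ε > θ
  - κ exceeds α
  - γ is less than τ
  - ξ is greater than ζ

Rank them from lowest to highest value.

Each adjacent pair is fixed by a given relation: ζ < ξ; ξ < γ; γ < ρ; ρ < φ; φ < θ; θ < ε; ε < α; α < ν; ν < τ; τ < ψ; ψ < κ. Chaining them end to end gives the full order.

ζ < ξ < γ < ρ < φ < θ < ε < α < ν < τ < ψ < κ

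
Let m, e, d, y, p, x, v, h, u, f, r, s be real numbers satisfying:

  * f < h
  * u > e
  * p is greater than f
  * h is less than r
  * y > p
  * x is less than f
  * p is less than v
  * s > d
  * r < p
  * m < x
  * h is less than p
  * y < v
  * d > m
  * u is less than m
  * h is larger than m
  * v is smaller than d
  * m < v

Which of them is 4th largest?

The consecutive relations fix a unique order: e < u < m < x < f < h < r < p < y < v < d < s.
Counting 4 from the largest end gives y.

y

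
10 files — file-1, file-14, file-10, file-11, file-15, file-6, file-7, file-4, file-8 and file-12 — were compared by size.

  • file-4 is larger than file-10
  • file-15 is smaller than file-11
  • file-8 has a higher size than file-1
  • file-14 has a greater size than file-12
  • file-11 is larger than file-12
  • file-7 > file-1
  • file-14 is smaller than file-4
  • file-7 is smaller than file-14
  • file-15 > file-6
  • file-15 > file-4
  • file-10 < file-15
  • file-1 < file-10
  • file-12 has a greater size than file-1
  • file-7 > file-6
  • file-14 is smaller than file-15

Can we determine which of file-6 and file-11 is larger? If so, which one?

file-11

Link the given pairs in sequence: file-6 < file-7; file-7 < file-14; file-14 < file-4; file-4 < file-15; file-15 < file-11.
Chaining these gives file-6 < file-7 < file-14 < file-4 < file-15 < file-11.
So file-11 is larger.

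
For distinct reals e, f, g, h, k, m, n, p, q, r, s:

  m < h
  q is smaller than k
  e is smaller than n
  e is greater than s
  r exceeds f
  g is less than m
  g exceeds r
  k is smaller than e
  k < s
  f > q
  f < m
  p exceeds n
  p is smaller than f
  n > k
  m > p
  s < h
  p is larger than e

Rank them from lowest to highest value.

q < k < s < e < n < p < f < r < g < m < h

Each adjacent pair is fixed by a given relation: q < k; k < s; s < e; e < n; n < p; p < f; f < r; r < g; g < m; m < h. Chaining them end to end gives the full order.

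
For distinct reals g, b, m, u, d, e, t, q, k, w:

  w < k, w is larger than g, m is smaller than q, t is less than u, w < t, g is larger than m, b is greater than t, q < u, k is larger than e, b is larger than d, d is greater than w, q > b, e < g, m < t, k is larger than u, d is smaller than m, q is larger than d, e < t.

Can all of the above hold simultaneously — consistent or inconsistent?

Chaining the given relations yields g < w < d < m, so g < m. But one relation states m < g. These cannot both hold.

inconsistent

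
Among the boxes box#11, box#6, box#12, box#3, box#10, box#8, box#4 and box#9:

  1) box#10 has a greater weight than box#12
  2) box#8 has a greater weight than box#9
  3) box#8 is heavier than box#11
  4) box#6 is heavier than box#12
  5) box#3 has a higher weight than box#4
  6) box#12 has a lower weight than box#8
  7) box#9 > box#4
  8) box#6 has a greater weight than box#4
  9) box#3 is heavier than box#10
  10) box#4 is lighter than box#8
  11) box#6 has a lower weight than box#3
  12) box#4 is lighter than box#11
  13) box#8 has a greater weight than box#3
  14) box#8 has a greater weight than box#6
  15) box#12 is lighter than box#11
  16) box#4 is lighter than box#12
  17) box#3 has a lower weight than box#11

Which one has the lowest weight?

Chaining upward from box#4: directly above it, box#12, box#9, box#6, box#3, box#11, box#8; then box#10.
That covers every other element, and nothing is given below box#4, so box#4 is the lowest weight.

box#4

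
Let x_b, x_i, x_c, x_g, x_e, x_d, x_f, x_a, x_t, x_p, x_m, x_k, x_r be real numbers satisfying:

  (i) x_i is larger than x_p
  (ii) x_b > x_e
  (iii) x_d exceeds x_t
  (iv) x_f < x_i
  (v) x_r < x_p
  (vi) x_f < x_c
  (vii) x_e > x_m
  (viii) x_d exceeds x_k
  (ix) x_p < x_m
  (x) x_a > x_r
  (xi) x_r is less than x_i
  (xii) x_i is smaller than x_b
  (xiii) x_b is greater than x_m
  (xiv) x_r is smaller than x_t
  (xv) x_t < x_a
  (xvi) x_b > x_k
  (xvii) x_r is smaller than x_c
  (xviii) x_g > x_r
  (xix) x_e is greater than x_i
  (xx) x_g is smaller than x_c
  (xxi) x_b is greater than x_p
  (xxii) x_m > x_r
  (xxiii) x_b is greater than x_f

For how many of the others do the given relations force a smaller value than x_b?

From x_b the given relations immediately reach x_f, x_p, x_k, x_m, x_i, x_e.
From those, x_r — 7 in total.
No other element is forced below x_b by the given relations, so the count is 7.

7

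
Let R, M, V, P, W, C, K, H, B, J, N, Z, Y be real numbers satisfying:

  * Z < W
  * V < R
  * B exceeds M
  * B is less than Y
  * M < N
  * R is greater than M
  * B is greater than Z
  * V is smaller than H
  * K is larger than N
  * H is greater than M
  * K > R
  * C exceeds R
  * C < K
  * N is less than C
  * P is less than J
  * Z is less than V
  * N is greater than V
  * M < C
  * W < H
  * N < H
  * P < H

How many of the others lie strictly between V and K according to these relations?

3

Chaining upward from V reaches: N, R, C, H.
Chaining downward from K reaches: Z, M, N, R, C.
Strictly between V and K are those in both lists: N, R, C — 3 elements.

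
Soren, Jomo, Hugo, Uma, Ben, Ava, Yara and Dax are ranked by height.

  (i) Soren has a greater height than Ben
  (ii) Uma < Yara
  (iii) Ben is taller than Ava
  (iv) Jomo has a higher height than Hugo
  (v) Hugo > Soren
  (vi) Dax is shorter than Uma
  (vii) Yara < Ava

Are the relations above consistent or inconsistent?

consistent

Every relation is compatible with Dax < Uma < Yara < Ava < Ben < Soren < Hugo < Jomo; the set is consistent.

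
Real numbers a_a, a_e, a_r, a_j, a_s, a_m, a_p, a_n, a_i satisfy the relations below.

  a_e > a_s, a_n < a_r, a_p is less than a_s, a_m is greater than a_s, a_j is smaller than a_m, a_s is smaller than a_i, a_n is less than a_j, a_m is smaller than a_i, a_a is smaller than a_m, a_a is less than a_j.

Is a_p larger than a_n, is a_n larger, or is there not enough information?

Following every chain through a_p: above a_p we get a_s, a_e, a_m, a_i.
a_n is not reached, and no chain runs the other way from a_n to a_p.
So the given relations leave the order of a_p and a_n undetermined.

undetermined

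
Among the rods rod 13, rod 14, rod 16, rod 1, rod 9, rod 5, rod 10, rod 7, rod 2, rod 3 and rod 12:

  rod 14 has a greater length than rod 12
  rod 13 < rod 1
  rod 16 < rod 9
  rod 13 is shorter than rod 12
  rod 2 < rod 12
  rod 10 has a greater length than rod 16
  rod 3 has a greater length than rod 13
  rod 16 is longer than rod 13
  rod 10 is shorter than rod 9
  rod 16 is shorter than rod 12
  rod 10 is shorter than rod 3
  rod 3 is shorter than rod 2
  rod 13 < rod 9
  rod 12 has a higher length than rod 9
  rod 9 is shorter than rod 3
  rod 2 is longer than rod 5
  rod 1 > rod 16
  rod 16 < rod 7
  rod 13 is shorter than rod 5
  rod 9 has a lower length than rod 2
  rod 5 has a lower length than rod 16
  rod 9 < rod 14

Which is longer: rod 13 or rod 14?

rod 14

rod 13 < rod 5 and rod 5 < rod 16 give rod 13 < rod 16.
With rod 16 < rod 10: rod 13 < rod 5 < rod 16 < rod 10.
Then rod 10 < rod 9 extends the chain to rod 9.
Then rod 9 < rod 3 extends the chain to rod 3.
Then rod 3 < rod 2 extends the chain to rod 2.
With rod 2 < rod 12: rod 13 < rod 5 < rod 16 < rod 10 < rod 9 < rod 3 < rod 2 < rod 12.
Then rod 12 < rod 14 extends the chain to rod 14.
So rod 13 < rod 14; rod 14 is the longer of the two.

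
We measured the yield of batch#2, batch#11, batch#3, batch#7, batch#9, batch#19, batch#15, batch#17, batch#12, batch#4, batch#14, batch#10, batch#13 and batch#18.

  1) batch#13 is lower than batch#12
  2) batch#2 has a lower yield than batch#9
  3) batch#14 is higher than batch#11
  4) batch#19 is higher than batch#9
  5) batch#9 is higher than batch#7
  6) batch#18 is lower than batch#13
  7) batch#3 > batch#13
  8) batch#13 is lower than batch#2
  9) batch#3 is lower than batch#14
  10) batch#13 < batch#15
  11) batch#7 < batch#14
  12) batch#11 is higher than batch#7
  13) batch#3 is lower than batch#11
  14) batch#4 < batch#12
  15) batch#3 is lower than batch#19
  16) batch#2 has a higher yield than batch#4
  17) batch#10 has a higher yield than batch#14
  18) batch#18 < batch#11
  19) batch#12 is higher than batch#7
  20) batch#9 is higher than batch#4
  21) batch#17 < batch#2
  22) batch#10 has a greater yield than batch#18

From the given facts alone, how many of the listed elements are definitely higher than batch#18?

Directly above batch#18: batch#13, batch#11, batch#10.
One step further: batch#3, batch#14, batch#2, batch#15, batch#12 (8 so far).
One step further: batch#9, batch#19 (10 so far).
Nothing else is reachable above batch#18; 10 in all.

10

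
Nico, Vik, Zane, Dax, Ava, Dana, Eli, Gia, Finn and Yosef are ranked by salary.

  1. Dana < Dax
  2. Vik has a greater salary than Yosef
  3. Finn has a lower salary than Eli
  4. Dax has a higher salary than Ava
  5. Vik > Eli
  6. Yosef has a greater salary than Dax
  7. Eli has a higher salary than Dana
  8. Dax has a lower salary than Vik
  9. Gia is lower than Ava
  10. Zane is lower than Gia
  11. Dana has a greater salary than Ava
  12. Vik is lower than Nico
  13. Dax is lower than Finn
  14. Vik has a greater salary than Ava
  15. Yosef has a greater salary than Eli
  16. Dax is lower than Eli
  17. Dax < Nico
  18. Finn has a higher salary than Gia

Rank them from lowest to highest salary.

Zane < Gia < Ava < Dana < Dax < Finn < Eli < Yosef < Vik < Nico

Nothing is placed below Zane, so it is least; from there Zane < Gia; Gia < Ava; Ava < Dana; Dana < Dax; Dax < Finn; Finn < Eli; Eli < Yosef; Yosef < Vik; Vik < Nico, each given directly.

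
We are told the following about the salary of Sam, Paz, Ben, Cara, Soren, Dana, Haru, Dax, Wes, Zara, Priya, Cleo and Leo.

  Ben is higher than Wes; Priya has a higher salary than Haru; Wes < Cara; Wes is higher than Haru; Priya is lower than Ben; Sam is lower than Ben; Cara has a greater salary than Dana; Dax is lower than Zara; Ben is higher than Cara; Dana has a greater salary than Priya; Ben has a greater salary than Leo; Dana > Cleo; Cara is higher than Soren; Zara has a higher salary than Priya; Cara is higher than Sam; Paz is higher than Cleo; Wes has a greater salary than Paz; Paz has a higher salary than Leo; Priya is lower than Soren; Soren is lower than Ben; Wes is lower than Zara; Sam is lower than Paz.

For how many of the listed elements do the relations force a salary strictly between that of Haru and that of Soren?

1

The relations place Haru below Soren. An element lies strictly between them when it is forced above Haru and also forced below Soren.
Above Haru: {Priya, Dana, Wes, Cara, Ben, Zara}. Below Soren: {Priya}.
Intersection: {Priya} — 1.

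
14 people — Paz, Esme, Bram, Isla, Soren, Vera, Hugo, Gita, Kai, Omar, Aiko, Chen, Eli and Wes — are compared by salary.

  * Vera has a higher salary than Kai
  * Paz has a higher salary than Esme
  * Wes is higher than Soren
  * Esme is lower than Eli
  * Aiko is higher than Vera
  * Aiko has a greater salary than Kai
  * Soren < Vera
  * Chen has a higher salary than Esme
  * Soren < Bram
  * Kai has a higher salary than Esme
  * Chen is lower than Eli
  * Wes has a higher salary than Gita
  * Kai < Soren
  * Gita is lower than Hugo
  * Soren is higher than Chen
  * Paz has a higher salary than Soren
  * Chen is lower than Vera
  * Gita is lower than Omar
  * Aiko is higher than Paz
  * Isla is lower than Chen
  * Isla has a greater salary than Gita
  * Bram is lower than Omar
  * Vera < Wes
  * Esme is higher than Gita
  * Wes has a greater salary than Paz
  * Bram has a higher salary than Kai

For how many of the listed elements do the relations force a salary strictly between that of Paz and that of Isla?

The relations place Isla below Paz. An element lies strictly between them when it is forced above Isla and also forced below Paz.
Above Isla: {Chen, Eli, Soren, Bram, Vera, Wes, Omar, Aiko}. Below Paz: {Gita, Esme, Kai, Chen, Soren}.
Intersection: {Chen, Soren} — 2.

2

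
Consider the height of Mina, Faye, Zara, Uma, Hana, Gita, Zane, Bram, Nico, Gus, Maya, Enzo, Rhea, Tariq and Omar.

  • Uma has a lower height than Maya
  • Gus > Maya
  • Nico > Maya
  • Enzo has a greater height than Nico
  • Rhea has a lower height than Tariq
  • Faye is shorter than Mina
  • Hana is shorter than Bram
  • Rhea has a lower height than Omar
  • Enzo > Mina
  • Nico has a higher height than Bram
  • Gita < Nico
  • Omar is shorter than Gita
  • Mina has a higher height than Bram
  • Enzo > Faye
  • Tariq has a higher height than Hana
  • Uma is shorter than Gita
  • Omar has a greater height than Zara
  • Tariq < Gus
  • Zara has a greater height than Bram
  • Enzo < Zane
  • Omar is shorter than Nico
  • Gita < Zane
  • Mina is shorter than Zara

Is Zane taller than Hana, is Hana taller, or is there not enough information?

Hana < Bram and Bram < Zara give Hana < Zara.
Then Zara < Omar extends the chain to Omar.
With Omar < Nico: Hana < Bram < Zara < Omar < Nico.
Then Nico < Enzo extends the chain to Enzo.
With Enzo < Zane: Hana < Bram < Zara < Omar < Nico < Enzo < Zane.
So Zane is taller.

Zane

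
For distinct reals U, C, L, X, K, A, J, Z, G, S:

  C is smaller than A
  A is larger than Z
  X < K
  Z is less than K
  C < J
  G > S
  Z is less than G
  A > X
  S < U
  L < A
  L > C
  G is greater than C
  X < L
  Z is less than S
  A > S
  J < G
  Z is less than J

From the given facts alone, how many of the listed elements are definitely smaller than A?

Directly below A: X, C, L, Z, S.
No other element is forced below A by the given relations, so the count is 5.

5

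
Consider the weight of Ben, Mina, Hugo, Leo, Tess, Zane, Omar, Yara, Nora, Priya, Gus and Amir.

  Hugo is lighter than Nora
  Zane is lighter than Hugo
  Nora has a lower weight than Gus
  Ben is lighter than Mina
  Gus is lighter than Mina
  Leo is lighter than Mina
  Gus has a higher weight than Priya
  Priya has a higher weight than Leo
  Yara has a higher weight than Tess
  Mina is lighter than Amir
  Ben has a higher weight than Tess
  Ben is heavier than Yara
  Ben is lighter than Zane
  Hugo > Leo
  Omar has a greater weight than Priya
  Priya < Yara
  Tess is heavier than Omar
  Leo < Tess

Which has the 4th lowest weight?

Tess

The consecutive relations fix a unique order: Leo < Priya < Omar < Tess < Yara < Ben < Zane < Hugo < Nora < Gus < Mina < Amir.
Counting 4 from the smallest end gives Tess.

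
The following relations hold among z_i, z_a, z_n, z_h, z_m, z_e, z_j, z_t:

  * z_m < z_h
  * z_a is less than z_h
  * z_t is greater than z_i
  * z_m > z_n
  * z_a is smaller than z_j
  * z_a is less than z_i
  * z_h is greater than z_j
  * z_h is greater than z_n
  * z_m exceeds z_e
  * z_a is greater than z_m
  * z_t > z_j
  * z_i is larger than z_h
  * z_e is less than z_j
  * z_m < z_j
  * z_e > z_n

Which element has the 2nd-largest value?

z_i

Chaining the given pairs: z_n < z_e < z_m < z_a < z_j < z_h < z_i < z_t.
Counting 2 from the largest end gives z_i.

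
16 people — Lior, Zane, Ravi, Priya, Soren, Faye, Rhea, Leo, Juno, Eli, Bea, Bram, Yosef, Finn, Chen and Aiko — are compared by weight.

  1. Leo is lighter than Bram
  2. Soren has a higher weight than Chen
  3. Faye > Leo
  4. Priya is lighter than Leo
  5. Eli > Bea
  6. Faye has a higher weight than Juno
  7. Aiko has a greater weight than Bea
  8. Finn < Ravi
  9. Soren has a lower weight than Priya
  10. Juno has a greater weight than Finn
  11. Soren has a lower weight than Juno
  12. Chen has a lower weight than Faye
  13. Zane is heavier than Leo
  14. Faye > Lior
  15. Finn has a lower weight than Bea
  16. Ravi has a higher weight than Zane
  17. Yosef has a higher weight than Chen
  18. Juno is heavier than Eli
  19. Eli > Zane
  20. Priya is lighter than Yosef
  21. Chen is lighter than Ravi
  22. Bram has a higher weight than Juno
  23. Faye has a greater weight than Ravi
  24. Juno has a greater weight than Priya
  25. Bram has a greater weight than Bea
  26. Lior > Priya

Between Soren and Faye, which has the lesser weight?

Soren < Priya < Leo < Zane < Eli < Juno < Faye, by transitivity through Priya, Leo, Zane, Eli, Juno.
So Soren < Faye; Soren is the lighter of the two.

Soren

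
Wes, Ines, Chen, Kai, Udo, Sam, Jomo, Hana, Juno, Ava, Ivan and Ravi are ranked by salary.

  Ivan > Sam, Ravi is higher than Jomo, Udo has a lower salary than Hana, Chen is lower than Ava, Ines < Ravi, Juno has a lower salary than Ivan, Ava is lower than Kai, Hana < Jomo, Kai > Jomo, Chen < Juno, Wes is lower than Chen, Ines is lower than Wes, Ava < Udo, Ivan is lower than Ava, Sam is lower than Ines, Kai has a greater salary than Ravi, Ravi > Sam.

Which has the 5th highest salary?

Chaining the given pairs: Sam < Ines < Wes < Chen < Juno < Ivan < Ava < Udo < Hana < Jomo < Ravi < Kai.
The 5th largest is Udo.

Udo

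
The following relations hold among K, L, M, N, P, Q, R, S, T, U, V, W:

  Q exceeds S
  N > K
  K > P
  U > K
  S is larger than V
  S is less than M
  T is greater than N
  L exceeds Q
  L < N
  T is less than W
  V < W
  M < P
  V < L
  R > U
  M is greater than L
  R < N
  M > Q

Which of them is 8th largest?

The consecutive relations fix a unique order: V < S < Q < L < M < P < K < U < R < N < T < W.
Counting 8 from the largest end gives M.

M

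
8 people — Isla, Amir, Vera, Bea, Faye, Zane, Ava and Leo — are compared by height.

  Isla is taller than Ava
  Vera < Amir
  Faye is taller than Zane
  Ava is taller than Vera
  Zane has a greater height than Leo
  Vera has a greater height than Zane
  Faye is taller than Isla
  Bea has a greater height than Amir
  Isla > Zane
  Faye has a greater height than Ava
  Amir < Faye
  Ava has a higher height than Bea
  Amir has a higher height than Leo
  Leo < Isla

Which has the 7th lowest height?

Isla

Piecing the relations together gives one ordering: Leo < Zane < Vera < Amir < Bea < Ava < Isla < Faye.
The 7th smallest is Isla.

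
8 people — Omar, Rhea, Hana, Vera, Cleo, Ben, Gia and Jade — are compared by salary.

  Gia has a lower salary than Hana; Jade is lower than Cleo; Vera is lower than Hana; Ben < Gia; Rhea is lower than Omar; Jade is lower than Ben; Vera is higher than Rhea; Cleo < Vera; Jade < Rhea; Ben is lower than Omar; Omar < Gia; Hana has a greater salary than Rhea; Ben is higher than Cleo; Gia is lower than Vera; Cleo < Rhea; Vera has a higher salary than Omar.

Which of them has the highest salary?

Jade is not greatest since Jade < Cleo; Cleo is not greatest since Cleo < Rhea; Rhea is not greatest since Rhea < Omar; Ben is not greatest since Ben < Omar; Omar is not greatest since Omar < Vera; Gia is not greatest since Gia < Hana; Vera is not greatest since Vera < Hana.
Only Hana has nothing above it, so Hana is the highest salary.

Hana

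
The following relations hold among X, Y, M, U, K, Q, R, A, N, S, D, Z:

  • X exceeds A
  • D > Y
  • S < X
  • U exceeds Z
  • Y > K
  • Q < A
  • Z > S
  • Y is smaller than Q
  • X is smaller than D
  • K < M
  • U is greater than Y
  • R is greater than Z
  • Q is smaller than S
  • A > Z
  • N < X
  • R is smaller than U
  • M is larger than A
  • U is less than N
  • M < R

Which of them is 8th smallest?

The consecutive relations fix a unique order: K < Y < Q < S < Z < A < M < R < U < N < X < D.
The 8th smallest is R.

R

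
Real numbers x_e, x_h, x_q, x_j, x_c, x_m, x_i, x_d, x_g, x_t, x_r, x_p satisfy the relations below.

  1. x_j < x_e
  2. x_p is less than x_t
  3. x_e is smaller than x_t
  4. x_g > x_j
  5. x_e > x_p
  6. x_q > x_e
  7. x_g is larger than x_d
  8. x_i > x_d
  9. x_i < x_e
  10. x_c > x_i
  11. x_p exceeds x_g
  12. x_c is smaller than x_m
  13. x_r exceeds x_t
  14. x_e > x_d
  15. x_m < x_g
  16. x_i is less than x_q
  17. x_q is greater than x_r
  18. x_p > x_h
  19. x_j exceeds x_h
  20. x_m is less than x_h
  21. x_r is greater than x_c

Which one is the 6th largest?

x_g

Chaining the given pairs: x_d < x_i < x_c < x_m < x_h < x_j < x_g < x_p < x_e < x_t < x_r < x_q.
Counting 6 from the largest end gives x_g.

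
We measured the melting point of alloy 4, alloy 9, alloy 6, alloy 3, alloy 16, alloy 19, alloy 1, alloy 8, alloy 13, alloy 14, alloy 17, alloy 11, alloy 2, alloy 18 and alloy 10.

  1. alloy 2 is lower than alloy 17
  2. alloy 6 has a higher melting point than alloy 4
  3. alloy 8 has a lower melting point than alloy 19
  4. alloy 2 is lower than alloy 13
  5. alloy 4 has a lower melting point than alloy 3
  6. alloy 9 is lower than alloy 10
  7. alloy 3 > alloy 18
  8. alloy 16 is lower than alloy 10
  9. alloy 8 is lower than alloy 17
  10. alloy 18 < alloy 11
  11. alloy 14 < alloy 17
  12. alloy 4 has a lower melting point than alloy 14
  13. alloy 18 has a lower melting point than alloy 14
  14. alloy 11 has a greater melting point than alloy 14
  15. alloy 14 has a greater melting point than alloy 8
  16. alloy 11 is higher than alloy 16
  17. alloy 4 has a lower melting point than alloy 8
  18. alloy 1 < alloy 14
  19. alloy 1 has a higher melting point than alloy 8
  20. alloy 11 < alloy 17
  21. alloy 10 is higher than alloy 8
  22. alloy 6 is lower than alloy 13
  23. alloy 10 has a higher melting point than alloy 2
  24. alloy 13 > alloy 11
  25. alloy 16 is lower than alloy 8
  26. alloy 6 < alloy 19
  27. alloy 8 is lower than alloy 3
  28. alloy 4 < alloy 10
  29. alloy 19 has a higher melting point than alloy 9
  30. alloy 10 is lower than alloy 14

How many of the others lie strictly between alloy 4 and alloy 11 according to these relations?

Chaining upward from alloy 4 reaches: alloy 8, alloy 1, alloy 6, alloy 10, alloy 14, alloy 13, alloy 17, alloy 3, alloy 19.
Chaining downward from alloy 11 reaches: alloy 16, alloy 18, alloy 2, alloy 9, alloy 8, alloy 1, alloy 10, alloy 14.
Strictly between alloy 4 and alloy 11 are those in both lists: alloy 8, alloy 1, alloy 10, alloy 14 — 4 elements.

4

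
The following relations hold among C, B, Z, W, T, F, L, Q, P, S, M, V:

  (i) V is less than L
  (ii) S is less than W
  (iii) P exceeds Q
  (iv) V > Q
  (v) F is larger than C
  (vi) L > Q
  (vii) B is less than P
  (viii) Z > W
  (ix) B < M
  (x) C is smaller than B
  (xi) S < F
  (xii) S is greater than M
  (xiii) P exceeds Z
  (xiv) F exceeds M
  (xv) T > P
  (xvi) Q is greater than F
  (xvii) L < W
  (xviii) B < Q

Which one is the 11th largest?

Piecing the relations together gives one ordering: C < B < M < S < F < Q < V < L < W < Z < P < T.
Counting 11 from the largest end gives B.

B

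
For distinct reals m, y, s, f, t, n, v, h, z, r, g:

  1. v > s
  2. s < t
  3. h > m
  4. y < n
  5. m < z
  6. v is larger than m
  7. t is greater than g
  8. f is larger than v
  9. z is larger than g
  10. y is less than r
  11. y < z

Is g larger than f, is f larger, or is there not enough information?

undetermined

Following every chain through g: above g we get t, z.
f is not reached, and no chain runs the other way from f to g.
So the given relations leave the order of g and f undetermined.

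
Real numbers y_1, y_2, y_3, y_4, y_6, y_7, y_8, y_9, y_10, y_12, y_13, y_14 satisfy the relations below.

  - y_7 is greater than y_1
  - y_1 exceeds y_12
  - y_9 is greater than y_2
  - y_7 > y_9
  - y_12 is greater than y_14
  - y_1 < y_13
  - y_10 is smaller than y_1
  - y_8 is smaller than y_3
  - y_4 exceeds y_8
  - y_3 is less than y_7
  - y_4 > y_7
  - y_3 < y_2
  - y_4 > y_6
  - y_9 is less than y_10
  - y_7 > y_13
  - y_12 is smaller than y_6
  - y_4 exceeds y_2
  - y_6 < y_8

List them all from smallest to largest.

Nothing is placed below y_14, so it is least; from there y_14 < y_12; y_12 < y_6; y_6 < y_8; y_8 < y_3; y_3 < y_2; y_2 < y_9; y_9 < y_10; y_10 < y_1; y_1 < y_13; y_13 < y_7; y_7 < y_4, each given directly.

y_14 < y_12 < y_6 < y_8 < y_3 < y_2 < y_9 < y_10 < y_1 < y_13 < y_7 < y_4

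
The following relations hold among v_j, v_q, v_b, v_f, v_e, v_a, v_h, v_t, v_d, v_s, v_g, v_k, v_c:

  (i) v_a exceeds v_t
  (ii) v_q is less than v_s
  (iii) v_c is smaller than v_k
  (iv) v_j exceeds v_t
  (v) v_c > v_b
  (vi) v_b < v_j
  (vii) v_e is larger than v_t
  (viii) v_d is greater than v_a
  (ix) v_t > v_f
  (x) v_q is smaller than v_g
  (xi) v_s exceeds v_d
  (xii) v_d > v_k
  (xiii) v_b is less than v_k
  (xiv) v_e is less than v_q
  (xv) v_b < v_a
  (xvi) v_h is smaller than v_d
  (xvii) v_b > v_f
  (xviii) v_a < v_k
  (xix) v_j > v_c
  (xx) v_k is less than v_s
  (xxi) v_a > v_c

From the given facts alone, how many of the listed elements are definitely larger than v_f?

The elements the relations force above v_f are v_b, v_t, v_c, v_j, v_a, v_e, v_q, v_k, v_d, v_s, v_g — no chain reaches any other.
That is 11.

11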